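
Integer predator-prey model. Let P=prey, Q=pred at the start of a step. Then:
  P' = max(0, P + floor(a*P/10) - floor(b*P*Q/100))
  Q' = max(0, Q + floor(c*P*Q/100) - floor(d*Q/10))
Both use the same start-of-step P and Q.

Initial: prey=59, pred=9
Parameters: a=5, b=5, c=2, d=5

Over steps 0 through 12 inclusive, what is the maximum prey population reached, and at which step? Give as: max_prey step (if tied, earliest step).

Step 1: prey: 59+29-26=62; pred: 9+10-4=15
Step 2: prey: 62+31-46=47; pred: 15+18-7=26
Step 3: prey: 47+23-61=9; pred: 26+24-13=37
Step 4: prey: 9+4-16=0; pred: 37+6-18=25
Step 5: prey: 0+0-0=0; pred: 25+0-12=13
Step 6: prey: 0+0-0=0; pred: 13+0-6=7
Step 7: prey: 0+0-0=0; pred: 7+0-3=4
Step 8: prey: 0+0-0=0; pred: 4+0-2=2
Step 9: prey: 0+0-0=0; pred: 2+0-1=1
Step 10: prey: 0+0-0=0; pred: 1+0-0=1
Step 11: prey: 0+0-0=0; pred: 1+0-0=1
Step 12: prey: 0+0-0=0; pred: 1+0-0=1
Max prey = 62 at step 1

Answer: 62 1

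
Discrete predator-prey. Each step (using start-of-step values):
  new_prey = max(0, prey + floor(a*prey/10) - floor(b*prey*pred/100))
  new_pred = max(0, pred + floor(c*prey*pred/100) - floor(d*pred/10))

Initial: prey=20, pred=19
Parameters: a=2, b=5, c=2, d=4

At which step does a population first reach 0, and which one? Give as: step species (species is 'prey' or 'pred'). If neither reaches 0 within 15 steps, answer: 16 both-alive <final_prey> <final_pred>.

Step 1: prey: 20+4-19=5; pred: 19+7-7=19
Step 2: prey: 5+1-4=2; pred: 19+1-7=13
Step 3: prey: 2+0-1=1; pred: 13+0-5=8
Step 4: prey: 1+0-0=1; pred: 8+0-3=5
Step 5: prey: 1+0-0=1; pred: 5+0-2=3
Step 6: prey: 1+0-0=1; pred: 3+0-1=2
Step 7: prey: 1+0-0=1; pred: 2+0-0=2
Steps 8-15: state stable at prey=1, pred=2 (no change)
No extinction within 15 steps

Answer: 16 both-alive 1 2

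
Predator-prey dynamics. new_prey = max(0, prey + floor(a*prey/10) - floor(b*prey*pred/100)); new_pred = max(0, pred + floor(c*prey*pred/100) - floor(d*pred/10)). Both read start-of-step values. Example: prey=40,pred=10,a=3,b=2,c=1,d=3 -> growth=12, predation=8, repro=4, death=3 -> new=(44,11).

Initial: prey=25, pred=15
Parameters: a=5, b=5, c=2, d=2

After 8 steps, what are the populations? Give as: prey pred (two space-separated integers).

Answer: 1 9

Derivation:
Step 1: prey: 25+12-18=19; pred: 15+7-3=19
Step 2: prey: 19+9-18=10; pred: 19+7-3=23
Step 3: prey: 10+5-11=4; pred: 23+4-4=23
Step 4: prey: 4+2-4=2; pred: 23+1-4=20
Step 5: prey: 2+1-2=1; pred: 20+0-4=16
Step 6: prey: 1+0-0=1; pred: 16+0-3=13
Step 7: prey: 1+0-0=1; pred: 13+0-2=11
Step 8: prey: 1+0-0=1; pred: 11+0-2=9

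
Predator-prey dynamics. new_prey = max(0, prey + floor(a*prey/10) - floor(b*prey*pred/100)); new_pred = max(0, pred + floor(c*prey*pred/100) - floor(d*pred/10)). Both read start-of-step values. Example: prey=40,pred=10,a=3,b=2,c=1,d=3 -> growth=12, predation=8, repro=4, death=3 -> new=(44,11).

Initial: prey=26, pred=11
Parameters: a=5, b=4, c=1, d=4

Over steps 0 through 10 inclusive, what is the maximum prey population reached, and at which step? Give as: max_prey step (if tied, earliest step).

Step 1: prey: 26+13-11=28; pred: 11+2-4=9
Step 2: prey: 28+14-10=32; pred: 9+2-3=8
Step 3: prey: 32+16-10=38; pred: 8+2-3=7
Step 4: prey: 38+19-10=47; pred: 7+2-2=7
Step 5: prey: 47+23-13=57; pred: 7+3-2=8
Step 6: prey: 57+28-18=67; pred: 8+4-3=9
Step 7: prey: 67+33-24=76; pred: 9+6-3=12
Step 8: prey: 76+38-36=78; pred: 12+9-4=17
Step 9: prey: 78+39-53=64; pred: 17+13-6=24
Step 10: prey: 64+32-61=35; pred: 24+15-9=30
Max prey = 78 at step 8

Answer: 78 8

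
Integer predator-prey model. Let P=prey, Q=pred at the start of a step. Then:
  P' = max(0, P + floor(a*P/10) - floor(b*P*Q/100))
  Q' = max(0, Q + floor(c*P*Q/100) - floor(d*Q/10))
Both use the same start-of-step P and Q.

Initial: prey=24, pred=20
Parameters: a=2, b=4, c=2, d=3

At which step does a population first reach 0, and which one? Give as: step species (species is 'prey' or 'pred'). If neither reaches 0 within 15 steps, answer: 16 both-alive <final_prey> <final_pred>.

Answer: 16 both-alive 1 3

Derivation:
Step 1: prey: 24+4-19=9; pred: 20+9-6=23
Step 2: prey: 9+1-8=2; pred: 23+4-6=21
Step 3: prey: 2+0-1=1; pred: 21+0-6=15
Step 4: prey: 1+0-0=1; pred: 15+0-4=11
Step 5: prey: 1+0-0=1; pred: 11+0-3=8
Step 6: prey: 1+0-0=1; pred: 8+0-2=6
Step 7: prey: 1+0-0=1; pred: 6+0-1=5
Step 8: prey: 1+0-0=1; pred: 5+0-1=4
Step 9: prey: 1+0-0=1; pred: 4+0-1=3
Step 10: prey: 1+0-0=1; pred: 3+0-0=3
Steps 11-15: state stable at prey=1, pred=3 (no change)
No extinction within 15 steps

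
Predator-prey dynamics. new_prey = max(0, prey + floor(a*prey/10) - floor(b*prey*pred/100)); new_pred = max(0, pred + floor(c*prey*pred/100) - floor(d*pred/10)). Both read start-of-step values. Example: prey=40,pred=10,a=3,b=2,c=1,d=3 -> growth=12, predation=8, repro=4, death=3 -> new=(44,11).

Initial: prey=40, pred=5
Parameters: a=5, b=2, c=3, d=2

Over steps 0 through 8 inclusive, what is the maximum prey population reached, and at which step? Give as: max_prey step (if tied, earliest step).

Answer: 74 3

Derivation:
Step 1: prey: 40+20-4=56; pred: 5+6-1=10
Step 2: prey: 56+28-11=73; pred: 10+16-2=24
Step 3: prey: 73+36-35=74; pred: 24+52-4=72
Step 4: prey: 74+37-106=5; pred: 72+159-14=217
Step 5: prey: 5+2-21=0; pred: 217+32-43=206
Step 6: prey: 0+0-0=0; pred: 206+0-41=165
Step 7: prey: 0+0-0=0; pred: 165+0-33=132
Step 8: prey: 0+0-0=0; pred: 132+0-26=106
Max prey = 74 at step 3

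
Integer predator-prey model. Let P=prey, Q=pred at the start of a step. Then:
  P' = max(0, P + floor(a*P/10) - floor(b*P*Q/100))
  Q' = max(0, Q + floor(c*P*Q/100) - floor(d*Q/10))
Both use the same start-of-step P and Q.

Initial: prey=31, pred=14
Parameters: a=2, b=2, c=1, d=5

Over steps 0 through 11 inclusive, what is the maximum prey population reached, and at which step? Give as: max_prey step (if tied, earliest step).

Answer: 72 11

Derivation:
Step 1: prey: 31+6-8=29; pred: 14+4-7=11
Step 2: prey: 29+5-6=28; pred: 11+3-5=9
Step 3: prey: 28+5-5=28; pred: 9+2-4=7
Step 4: prey: 28+5-3=30; pred: 7+1-3=5
Step 5: prey: 30+6-3=33; pred: 5+1-2=4
Step 6: prey: 33+6-2=37; pred: 4+1-2=3
Step 7: prey: 37+7-2=42; pred: 3+1-1=3
Step 8: prey: 42+8-2=48; pred: 3+1-1=3
Step 9: prey: 48+9-2=55; pred: 3+1-1=3
Step 10: prey: 55+11-3=63; pred: 3+1-1=3
Step 11: prey: 63+12-3=72; pred: 3+1-1=3
Max prey = 72 at step 11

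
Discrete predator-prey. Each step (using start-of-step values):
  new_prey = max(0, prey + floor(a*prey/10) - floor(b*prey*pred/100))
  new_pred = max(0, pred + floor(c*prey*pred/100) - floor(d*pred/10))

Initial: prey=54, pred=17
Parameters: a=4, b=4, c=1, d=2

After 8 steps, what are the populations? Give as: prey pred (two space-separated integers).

Step 1: prey: 54+21-36=39; pred: 17+9-3=23
Step 2: prey: 39+15-35=19; pred: 23+8-4=27
Step 3: prey: 19+7-20=6; pred: 27+5-5=27
Step 4: prey: 6+2-6=2; pred: 27+1-5=23
Step 5: prey: 2+0-1=1; pred: 23+0-4=19
Step 6: prey: 1+0-0=1; pred: 19+0-3=16
Step 7: prey: 1+0-0=1; pred: 16+0-3=13
Step 8: prey: 1+0-0=1; pred: 13+0-2=11

Answer: 1 11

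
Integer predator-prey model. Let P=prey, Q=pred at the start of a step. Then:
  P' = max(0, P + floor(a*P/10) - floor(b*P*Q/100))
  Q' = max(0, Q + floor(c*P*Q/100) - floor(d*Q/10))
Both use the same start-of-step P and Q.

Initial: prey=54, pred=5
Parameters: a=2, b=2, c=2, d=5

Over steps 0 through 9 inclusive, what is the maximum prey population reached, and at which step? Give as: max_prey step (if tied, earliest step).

Step 1: prey: 54+10-5=59; pred: 5+5-2=8
Step 2: prey: 59+11-9=61; pred: 8+9-4=13
Step 3: prey: 61+12-15=58; pred: 13+15-6=22
Step 4: prey: 58+11-25=44; pred: 22+25-11=36
Step 5: prey: 44+8-31=21; pred: 36+31-18=49
Step 6: prey: 21+4-20=5; pred: 49+20-24=45
Step 7: prey: 5+1-4=2; pred: 45+4-22=27
Step 8: prey: 2+0-1=1; pred: 27+1-13=15
Step 9: prey: 1+0-0=1; pred: 15+0-7=8
Max prey = 61 at step 2

Answer: 61 2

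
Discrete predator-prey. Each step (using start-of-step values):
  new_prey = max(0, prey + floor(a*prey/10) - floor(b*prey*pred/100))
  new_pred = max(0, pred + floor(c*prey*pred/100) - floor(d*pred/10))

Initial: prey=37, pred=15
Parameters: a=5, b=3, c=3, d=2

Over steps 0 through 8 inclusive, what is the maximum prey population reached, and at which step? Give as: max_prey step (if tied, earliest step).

Step 1: prey: 37+18-16=39; pred: 15+16-3=28
Step 2: prey: 39+19-32=26; pred: 28+32-5=55
Step 3: prey: 26+13-42=0; pred: 55+42-11=86
Step 4: prey: 0+0-0=0; pred: 86+0-17=69
Step 5: prey: 0+0-0=0; pred: 69+0-13=56
Step 6: prey: 0+0-0=0; pred: 56+0-11=45
Step 7: prey: 0+0-0=0; pred: 45+0-9=36
Step 8: prey: 0+0-0=0; pred: 36+0-7=29
Max prey = 39 at step 1

Answer: 39 1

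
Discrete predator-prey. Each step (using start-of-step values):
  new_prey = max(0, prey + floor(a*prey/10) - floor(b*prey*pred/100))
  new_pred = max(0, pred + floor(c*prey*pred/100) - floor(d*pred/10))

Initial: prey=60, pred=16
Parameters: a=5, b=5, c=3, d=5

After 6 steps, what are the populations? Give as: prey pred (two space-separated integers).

Step 1: prey: 60+30-48=42; pred: 16+28-8=36
Step 2: prey: 42+21-75=0; pred: 36+45-18=63
Step 3: prey: 0+0-0=0; pred: 63+0-31=32
Step 4: prey: 0+0-0=0; pred: 32+0-16=16
Step 5: prey: 0+0-0=0; pred: 16+0-8=8
Step 6: prey: 0+0-0=0; pred: 8+0-4=4

Answer: 0 4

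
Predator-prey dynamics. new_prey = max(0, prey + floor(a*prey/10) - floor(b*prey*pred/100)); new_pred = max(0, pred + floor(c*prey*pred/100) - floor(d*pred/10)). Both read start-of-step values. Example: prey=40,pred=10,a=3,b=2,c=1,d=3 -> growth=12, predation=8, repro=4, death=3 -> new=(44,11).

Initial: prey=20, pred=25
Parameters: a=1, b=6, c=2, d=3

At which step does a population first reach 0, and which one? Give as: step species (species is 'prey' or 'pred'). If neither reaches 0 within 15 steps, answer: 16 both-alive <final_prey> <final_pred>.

Answer: 1 prey

Derivation:
Step 1: prey: 20+2-30=0; pred: 25+10-7=28
First extinction: prey at step 1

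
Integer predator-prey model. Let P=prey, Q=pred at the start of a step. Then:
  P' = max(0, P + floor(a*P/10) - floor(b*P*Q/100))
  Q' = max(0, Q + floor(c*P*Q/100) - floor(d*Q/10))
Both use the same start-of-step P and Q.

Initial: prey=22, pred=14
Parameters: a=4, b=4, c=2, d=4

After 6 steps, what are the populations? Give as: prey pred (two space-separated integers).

Answer: 12 7

Derivation:
Step 1: prey: 22+8-12=18; pred: 14+6-5=15
Step 2: prey: 18+7-10=15; pred: 15+5-6=14
Step 3: prey: 15+6-8=13; pred: 14+4-5=13
Step 4: prey: 13+5-6=12; pred: 13+3-5=11
Step 5: prey: 12+4-5=11; pred: 11+2-4=9
Step 6: prey: 11+4-3=12; pred: 9+1-3=7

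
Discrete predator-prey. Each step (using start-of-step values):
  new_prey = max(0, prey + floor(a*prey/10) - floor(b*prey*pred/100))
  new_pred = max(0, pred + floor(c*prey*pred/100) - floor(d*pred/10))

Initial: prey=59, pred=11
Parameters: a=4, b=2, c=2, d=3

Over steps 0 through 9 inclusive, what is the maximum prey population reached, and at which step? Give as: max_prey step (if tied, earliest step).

Answer: 70 1

Derivation:
Step 1: prey: 59+23-12=70; pred: 11+12-3=20
Step 2: prey: 70+28-28=70; pred: 20+28-6=42
Step 3: prey: 70+28-58=40; pred: 42+58-12=88
Step 4: prey: 40+16-70=0; pred: 88+70-26=132
Step 5: prey: 0+0-0=0; pred: 132+0-39=93
Step 6: prey: 0+0-0=0; pred: 93+0-27=66
Step 7: prey: 0+0-0=0; pred: 66+0-19=47
Step 8: prey: 0+0-0=0; pred: 47+0-14=33
Step 9: prey: 0+0-0=0; pred: 33+0-9=24
Max prey = 70 at step 1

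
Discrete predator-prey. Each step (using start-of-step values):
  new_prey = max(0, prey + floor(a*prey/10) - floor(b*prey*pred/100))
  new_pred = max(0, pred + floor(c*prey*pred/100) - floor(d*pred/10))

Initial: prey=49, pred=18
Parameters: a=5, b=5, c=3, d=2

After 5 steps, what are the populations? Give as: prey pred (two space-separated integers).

Answer: 0 36

Derivation:
Step 1: prey: 49+24-44=29; pred: 18+26-3=41
Step 2: prey: 29+14-59=0; pred: 41+35-8=68
Step 3: prey: 0+0-0=0; pred: 68+0-13=55
Step 4: prey: 0+0-0=0; pred: 55+0-11=44
Step 5: prey: 0+0-0=0; pred: 44+0-8=36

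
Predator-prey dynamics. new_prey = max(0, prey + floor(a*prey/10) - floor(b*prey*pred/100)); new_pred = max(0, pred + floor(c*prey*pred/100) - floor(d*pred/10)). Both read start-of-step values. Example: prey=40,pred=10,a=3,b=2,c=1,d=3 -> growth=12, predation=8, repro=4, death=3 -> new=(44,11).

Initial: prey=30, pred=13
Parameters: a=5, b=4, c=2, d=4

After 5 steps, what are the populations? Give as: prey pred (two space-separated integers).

Answer: 10 18

Derivation:
Step 1: prey: 30+15-15=30; pred: 13+7-5=15
Step 2: prey: 30+15-18=27; pred: 15+9-6=18
Step 3: prey: 27+13-19=21; pred: 18+9-7=20
Step 4: prey: 21+10-16=15; pred: 20+8-8=20
Step 5: prey: 15+7-12=10; pred: 20+6-8=18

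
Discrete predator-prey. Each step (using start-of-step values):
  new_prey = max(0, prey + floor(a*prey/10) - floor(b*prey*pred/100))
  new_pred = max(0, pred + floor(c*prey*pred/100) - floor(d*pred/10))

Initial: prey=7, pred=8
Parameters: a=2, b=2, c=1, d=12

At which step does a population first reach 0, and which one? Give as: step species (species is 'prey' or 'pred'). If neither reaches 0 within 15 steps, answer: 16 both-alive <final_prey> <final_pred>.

Answer: 1 pred

Derivation:
Step 1: prey: 7+1-1=7; pred: 8+0-9=0
First extinction: pred at step 1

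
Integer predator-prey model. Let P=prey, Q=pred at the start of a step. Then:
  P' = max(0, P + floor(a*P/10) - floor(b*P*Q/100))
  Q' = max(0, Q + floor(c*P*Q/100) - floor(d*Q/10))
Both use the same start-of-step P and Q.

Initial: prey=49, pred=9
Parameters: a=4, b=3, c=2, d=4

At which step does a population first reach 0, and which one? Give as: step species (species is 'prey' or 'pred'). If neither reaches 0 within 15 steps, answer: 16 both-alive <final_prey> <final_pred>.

Answer: 5 prey

Derivation:
Step 1: prey: 49+19-13=55; pred: 9+8-3=14
Step 2: prey: 55+22-23=54; pred: 14+15-5=24
Step 3: prey: 54+21-38=37; pred: 24+25-9=40
Step 4: prey: 37+14-44=7; pred: 40+29-16=53
Step 5: prey: 7+2-11=0; pred: 53+7-21=39
First extinction: prey at step 5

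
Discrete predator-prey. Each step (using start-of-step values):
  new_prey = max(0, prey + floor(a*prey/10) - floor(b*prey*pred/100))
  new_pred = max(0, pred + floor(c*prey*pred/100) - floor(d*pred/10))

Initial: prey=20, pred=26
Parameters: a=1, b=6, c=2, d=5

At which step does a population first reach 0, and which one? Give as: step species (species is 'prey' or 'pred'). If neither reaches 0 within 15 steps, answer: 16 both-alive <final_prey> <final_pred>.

Answer: 1 prey

Derivation:
Step 1: prey: 20+2-31=0; pred: 26+10-13=23
First extinction: prey at step 1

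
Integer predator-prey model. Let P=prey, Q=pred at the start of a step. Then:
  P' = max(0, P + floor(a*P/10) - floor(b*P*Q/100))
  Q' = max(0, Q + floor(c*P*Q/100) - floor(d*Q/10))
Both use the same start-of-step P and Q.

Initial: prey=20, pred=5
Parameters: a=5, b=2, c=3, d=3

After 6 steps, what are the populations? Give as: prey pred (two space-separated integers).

Step 1: prey: 20+10-2=28; pred: 5+3-1=7
Step 2: prey: 28+14-3=39; pred: 7+5-2=10
Step 3: prey: 39+19-7=51; pred: 10+11-3=18
Step 4: prey: 51+25-18=58; pred: 18+27-5=40
Step 5: prey: 58+29-46=41; pred: 40+69-12=97
Step 6: prey: 41+20-79=0; pred: 97+119-29=187

Answer: 0 187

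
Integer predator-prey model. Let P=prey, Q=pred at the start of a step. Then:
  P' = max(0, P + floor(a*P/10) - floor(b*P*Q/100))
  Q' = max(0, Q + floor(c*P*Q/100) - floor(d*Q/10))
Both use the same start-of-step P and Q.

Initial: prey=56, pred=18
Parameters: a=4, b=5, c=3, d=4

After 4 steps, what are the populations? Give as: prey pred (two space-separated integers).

Step 1: prey: 56+22-50=28; pred: 18+30-7=41
Step 2: prey: 28+11-57=0; pred: 41+34-16=59
Step 3: prey: 0+0-0=0; pred: 59+0-23=36
Step 4: prey: 0+0-0=0; pred: 36+0-14=22

Answer: 0 22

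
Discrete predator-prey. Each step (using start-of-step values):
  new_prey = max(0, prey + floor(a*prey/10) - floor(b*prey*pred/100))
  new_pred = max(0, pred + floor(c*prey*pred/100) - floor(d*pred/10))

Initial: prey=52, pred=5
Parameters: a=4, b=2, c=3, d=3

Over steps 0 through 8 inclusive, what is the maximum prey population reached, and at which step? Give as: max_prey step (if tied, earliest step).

Answer: 79 2

Derivation:
Step 1: prey: 52+20-5=67; pred: 5+7-1=11
Step 2: prey: 67+26-14=79; pred: 11+22-3=30
Step 3: prey: 79+31-47=63; pred: 30+71-9=92
Step 4: prey: 63+25-115=0; pred: 92+173-27=238
Step 5: prey: 0+0-0=0; pred: 238+0-71=167
Step 6: prey: 0+0-0=0; pred: 167+0-50=117
Step 7: prey: 0+0-0=0; pred: 117+0-35=82
Step 8: prey: 0+0-0=0; pred: 82+0-24=58
Max prey = 79 at step 2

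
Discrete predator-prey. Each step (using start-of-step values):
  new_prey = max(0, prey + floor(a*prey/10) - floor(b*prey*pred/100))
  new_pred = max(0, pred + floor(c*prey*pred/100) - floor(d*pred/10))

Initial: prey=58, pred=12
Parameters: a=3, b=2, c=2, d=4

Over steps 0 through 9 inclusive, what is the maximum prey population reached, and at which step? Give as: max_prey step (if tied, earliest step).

Answer: 62 1

Derivation:
Step 1: prey: 58+17-13=62; pred: 12+13-4=21
Step 2: prey: 62+18-26=54; pred: 21+26-8=39
Step 3: prey: 54+16-42=28; pred: 39+42-15=66
Step 4: prey: 28+8-36=0; pred: 66+36-26=76
Step 5: prey: 0+0-0=0; pred: 76+0-30=46
Step 6: prey: 0+0-0=0; pred: 46+0-18=28
Step 7: prey: 0+0-0=0; pred: 28+0-11=17
Step 8: prey: 0+0-0=0; pred: 17+0-6=11
Step 9: prey: 0+0-0=0; pred: 11+0-4=7
Max prey = 62 at step 1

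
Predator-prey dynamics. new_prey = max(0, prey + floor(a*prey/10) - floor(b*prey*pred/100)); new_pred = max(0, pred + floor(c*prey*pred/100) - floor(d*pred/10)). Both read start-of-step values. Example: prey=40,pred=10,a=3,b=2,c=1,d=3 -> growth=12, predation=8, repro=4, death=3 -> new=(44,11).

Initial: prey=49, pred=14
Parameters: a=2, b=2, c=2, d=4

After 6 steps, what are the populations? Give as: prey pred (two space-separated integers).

Answer: 1 20

Derivation:
Step 1: prey: 49+9-13=45; pred: 14+13-5=22
Step 2: prey: 45+9-19=35; pred: 22+19-8=33
Step 3: prey: 35+7-23=19; pred: 33+23-13=43
Step 4: prey: 19+3-16=6; pred: 43+16-17=42
Step 5: prey: 6+1-5=2; pred: 42+5-16=31
Step 6: prey: 2+0-1=1; pred: 31+1-12=20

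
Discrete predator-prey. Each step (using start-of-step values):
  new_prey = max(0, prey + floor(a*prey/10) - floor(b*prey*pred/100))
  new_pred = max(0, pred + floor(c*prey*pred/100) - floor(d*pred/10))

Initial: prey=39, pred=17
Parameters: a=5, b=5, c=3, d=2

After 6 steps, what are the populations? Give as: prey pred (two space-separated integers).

Step 1: prey: 39+19-33=25; pred: 17+19-3=33
Step 2: prey: 25+12-41=0; pred: 33+24-6=51
Step 3: prey: 0+0-0=0; pred: 51+0-10=41
Step 4: prey: 0+0-0=0; pred: 41+0-8=33
Step 5: prey: 0+0-0=0; pred: 33+0-6=27
Step 6: prey: 0+0-0=0; pred: 27+0-5=22

Answer: 0 22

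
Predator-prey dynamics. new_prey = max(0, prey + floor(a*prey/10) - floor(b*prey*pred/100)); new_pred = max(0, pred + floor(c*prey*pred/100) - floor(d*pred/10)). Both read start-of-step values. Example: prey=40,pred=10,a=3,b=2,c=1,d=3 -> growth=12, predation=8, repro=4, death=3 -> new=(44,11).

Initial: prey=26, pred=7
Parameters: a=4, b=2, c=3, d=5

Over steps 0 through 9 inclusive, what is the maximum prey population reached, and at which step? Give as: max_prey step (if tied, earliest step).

Answer: 47 3

Derivation:
Step 1: prey: 26+10-3=33; pred: 7+5-3=9
Step 2: prey: 33+13-5=41; pred: 9+8-4=13
Step 3: prey: 41+16-10=47; pred: 13+15-6=22
Step 4: prey: 47+18-20=45; pred: 22+31-11=42
Step 5: prey: 45+18-37=26; pred: 42+56-21=77
Step 6: prey: 26+10-40=0; pred: 77+60-38=99
Step 7: prey: 0+0-0=0; pred: 99+0-49=50
Step 8: prey: 0+0-0=0; pred: 50+0-25=25
Step 9: prey: 0+0-0=0; pred: 25+0-12=13
Max prey = 47 at step 3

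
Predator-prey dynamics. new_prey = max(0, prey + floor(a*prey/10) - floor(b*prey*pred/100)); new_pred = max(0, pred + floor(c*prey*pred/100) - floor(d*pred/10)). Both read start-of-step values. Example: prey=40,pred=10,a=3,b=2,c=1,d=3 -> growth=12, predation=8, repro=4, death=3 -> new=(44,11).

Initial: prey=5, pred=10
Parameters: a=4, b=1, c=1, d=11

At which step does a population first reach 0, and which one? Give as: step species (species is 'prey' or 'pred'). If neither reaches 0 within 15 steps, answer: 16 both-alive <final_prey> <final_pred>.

Answer: 1 pred

Derivation:
Step 1: prey: 5+2-0=7; pred: 10+0-11=0
First extinction: pred at step 1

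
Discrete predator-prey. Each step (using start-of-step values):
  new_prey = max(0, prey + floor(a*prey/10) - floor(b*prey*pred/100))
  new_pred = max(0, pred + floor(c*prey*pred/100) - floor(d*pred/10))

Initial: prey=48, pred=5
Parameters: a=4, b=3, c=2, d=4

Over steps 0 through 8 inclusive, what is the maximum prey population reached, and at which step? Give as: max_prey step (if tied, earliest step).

Answer: 72 2

Derivation:
Step 1: prey: 48+19-7=60; pred: 5+4-2=7
Step 2: prey: 60+24-12=72; pred: 7+8-2=13
Step 3: prey: 72+28-28=72; pred: 13+18-5=26
Step 4: prey: 72+28-56=44; pred: 26+37-10=53
Step 5: prey: 44+17-69=0; pred: 53+46-21=78
Step 6: prey: 0+0-0=0; pred: 78+0-31=47
Step 7: prey: 0+0-0=0; pred: 47+0-18=29
Step 8: prey: 0+0-0=0; pred: 29+0-11=18
Max prey = 72 at step 2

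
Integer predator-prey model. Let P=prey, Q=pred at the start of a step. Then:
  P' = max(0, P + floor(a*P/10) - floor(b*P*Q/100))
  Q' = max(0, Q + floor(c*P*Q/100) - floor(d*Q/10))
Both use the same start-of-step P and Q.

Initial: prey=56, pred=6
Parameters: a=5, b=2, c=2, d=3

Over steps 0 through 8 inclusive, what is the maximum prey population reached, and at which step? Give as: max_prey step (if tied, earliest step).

Step 1: prey: 56+28-6=78; pred: 6+6-1=11
Step 2: prey: 78+39-17=100; pred: 11+17-3=25
Step 3: prey: 100+50-50=100; pred: 25+50-7=68
Step 4: prey: 100+50-136=14; pred: 68+136-20=184
Step 5: prey: 14+7-51=0; pred: 184+51-55=180
Step 6: prey: 0+0-0=0; pred: 180+0-54=126
Step 7: prey: 0+0-0=0; pred: 126+0-37=89
Step 8: prey: 0+0-0=0; pred: 89+0-26=63
Max prey = 100 at step 2

Answer: 100 2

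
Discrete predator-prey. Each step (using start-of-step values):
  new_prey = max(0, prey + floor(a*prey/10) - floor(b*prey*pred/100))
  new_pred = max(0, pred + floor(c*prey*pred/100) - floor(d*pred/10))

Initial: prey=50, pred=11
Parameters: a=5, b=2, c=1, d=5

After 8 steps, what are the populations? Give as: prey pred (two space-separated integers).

Step 1: prey: 50+25-11=64; pred: 11+5-5=11
Step 2: prey: 64+32-14=82; pred: 11+7-5=13
Step 3: prey: 82+41-21=102; pred: 13+10-6=17
Step 4: prey: 102+51-34=119; pred: 17+17-8=26
Step 5: prey: 119+59-61=117; pred: 26+30-13=43
Step 6: prey: 117+58-100=75; pred: 43+50-21=72
Step 7: prey: 75+37-108=4; pred: 72+54-36=90
Step 8: prey: 4+2-7=0; pred: 90+3-45=48

Answer: 0 48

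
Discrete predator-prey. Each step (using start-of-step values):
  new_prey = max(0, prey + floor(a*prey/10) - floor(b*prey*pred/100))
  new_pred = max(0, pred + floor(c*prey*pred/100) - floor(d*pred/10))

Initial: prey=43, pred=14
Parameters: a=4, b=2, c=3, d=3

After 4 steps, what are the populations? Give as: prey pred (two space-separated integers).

Answer: 0 108

Derivation:
Step 1: prey: 43+17-12=48; pred: 14+18-4=28
Step 2: prey: 48+19-26=41; pred: 28+40-8=60
Step 3: prey: 41+16-49=8; pred: 60+73-18=115
Step 4: prey: 8+3-18=0; pred: 115+27-34=108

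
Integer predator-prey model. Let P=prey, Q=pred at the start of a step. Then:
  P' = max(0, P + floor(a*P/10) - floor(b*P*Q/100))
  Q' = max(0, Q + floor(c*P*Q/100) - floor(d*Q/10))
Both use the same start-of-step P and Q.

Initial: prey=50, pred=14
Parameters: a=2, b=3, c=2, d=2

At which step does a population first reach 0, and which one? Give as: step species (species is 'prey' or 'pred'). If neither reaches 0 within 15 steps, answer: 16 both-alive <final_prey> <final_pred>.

Answer: 3 prey

Derivation:
Step 1: prey: 50+10-21=39; pred: 14+14-2=26
Step 2: prey: 39+7-30=16; pred: 26+20-5=41
Step 3: prey: 16+3-19=0; pred: 41+13-8=46
First extinction: prey at step 3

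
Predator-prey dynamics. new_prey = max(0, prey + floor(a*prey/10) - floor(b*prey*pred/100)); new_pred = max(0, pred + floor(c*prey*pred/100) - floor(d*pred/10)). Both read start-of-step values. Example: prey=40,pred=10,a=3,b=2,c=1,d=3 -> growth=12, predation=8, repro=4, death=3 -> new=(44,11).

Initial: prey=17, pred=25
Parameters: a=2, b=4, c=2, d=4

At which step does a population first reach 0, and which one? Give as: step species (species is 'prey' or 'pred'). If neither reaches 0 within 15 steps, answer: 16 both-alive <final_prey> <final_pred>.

Answer: 16 both-alive 1 2

Derivation:
Step 1: prey: 17+3-17=3; pred: 25+8-10=23
Step 2: prey: 3+0-2=1; pred: 23+1-9=15
Step 3: prey: 1+0-0=1; pred: 15+0-6=9
Step 4: prey: 1+0-0=1; pred: 9+0-3=6
Step 5: prey: 1+0-0=1; pred: 6+0-2=4
Step 6: prey: 1+0-0=1; pred: 4+0-1=3
Step 7: prey: 1+0-0=1; pred: 3+0-1=2
Step 8: prey: 1+0-0=1; pred: 2+0-0=2
Steps 9-15: state stable at prey=1, pred=2 (no change)
No extinction within 15 steps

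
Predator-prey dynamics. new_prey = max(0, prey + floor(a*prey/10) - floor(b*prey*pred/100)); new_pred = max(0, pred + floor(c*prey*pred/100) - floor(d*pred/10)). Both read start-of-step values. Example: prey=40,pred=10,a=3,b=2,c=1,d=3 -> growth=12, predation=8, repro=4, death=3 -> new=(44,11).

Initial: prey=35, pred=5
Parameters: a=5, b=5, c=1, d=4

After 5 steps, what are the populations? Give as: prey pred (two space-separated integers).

Step 1: prey: 35+17-8=44; pred: 5+1-2=4
Step 2: prey: 44+22-8=58; pred: 4+1-1=4
Step 3: prey: 58+29-11=76; pred: 4+2-1=5
Step 4: prey: 76+38-19=95; pred: 5+3-2=6
Step 5: prey: 95+47-28=114; pred: 6+5-2=9

Answer: 114 9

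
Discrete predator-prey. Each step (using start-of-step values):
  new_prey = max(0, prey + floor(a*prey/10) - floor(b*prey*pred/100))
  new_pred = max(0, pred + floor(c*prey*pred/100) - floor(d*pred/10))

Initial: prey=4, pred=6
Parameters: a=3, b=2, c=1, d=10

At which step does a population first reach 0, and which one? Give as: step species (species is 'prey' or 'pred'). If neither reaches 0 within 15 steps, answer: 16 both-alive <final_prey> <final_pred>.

Answer: 1 pred

Derivation:
Step 1: prey: 4+1-0=5; pred: 6+0-6=0
First extinction: pred at step 1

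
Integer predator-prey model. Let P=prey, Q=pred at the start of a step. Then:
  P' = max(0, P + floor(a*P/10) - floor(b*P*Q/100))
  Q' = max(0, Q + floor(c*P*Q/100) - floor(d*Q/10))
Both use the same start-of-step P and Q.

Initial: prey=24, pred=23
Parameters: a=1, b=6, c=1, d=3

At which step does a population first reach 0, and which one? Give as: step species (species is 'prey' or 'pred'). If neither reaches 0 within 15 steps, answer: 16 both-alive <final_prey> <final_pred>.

Answer: 1 prey

Derivation:
Step 1: prey: 24+2-33=0; pred: 23+5-6=22
First extinction: prey at step 1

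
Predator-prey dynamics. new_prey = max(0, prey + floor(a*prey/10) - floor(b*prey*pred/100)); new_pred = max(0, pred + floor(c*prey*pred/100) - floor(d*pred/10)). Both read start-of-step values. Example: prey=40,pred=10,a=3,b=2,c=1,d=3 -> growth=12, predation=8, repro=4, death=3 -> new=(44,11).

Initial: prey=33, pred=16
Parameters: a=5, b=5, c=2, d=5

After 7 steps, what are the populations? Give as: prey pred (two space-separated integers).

Answer: 14 2

Derivation:
Step 1: prey: 33+16-26=23; pred: 16+10-8=18
Step 2: prey: 23+11-20=14; pred: 18+8-9=17
Step 3: prey: 14+7-11=10; pred: 17+4-8=13
Step 4: prey: 10+5-6=9; pred: 13+2-6=9
Step 5: prey: 9+4-4=9; pred: 9+1-4=6
Step 6: prey: 9+4-2=11; pred: 6+1-3=4
Step 7: prey: 11+5-2=14; pred: 4+0-2=2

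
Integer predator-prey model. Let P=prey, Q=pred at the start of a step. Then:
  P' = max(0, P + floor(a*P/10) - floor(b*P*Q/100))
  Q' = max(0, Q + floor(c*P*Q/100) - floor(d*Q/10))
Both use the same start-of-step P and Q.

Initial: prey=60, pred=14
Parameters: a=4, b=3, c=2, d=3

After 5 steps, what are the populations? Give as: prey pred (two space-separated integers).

Answer: 0 35

Derivation:
Step 1: prey: 60+24-25=59; pred: 14+16-4=26
Step 2: prey: 59+23-46=36; pred: 26+30-7=49
Step 3: prey: 36+14-52=0; pred: 49+35-14=70
Step 4: prey: 0+0-0=0; pred: 70+0-21=49
Step 5: prey: 0+0-0=0; pred: 49+0-14=35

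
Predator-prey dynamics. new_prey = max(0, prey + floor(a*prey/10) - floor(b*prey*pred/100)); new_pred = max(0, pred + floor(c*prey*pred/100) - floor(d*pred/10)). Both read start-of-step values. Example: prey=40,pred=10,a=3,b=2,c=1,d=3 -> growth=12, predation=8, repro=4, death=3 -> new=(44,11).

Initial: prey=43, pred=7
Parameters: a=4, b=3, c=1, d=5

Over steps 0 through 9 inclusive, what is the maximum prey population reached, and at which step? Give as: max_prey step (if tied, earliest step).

Answer: 101 6

Derivation:
Step 1: prey: 43+17-9=51; pred: 7+3-3=7
Step 2: prey: 51+20-10=61; pred: 7+3-3=7
Step 3: prey: 61+24-12=73; pred: 7+4-3=8
Step 4: prey: 73+29-17=85; pred: 8+5-4=9
Step 5: prey: 85+34-22=97; pred: 9+7-4=12
Step 6: prey: 97+38-34=101; pred: 12+11-6=17
Step 7: prey: 101+40-51=90; pred: 17+17-8=26
Step 8: prey: 90+36-70=56; pred: 26+23-13=36
Step 9: prey: 56+22-60=18; pred: 36+20-18=38
Max prey = 101 at step 6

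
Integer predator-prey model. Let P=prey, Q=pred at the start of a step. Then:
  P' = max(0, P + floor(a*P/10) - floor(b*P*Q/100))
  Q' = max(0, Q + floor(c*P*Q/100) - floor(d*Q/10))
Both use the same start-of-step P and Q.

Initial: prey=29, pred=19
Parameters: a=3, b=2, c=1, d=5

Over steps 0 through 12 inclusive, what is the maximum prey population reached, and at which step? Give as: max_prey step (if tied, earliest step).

Step 1: prey: 29+8-11=26; pred: 19+5-9=15
Step 2: prey: 26+7-7=26; pred: 15+3-7=11
Step 3: prey: 26+7-5=28; pred: 11+2-5=8
Step 4: prey: 28+8-4=32; pred: 8+2-4=6
Step 5: prey: 32+9-3=38; pred: 6+1-3=4
Step 6: prey: 38+11-3=46; pred: 4+1-2=3
Step 7: prey: 46+13-2=57; pred: 3+1-1=3
Step 8: prey: 57+17-3=71; pred: 3+1-1=3
Step 9: prey: 71+21-4=88; pred: 3+2-1=4
Step 10: prey: 88+26-7=107; pred: 4+3-2=5
Step 11: prey: 107+32-10=129; pred: 5+5-2=8
Step 12: prey: 129+38-20=147; pred: 8+10-4=14
Max prey = 147 at step 12

Answer: 147 12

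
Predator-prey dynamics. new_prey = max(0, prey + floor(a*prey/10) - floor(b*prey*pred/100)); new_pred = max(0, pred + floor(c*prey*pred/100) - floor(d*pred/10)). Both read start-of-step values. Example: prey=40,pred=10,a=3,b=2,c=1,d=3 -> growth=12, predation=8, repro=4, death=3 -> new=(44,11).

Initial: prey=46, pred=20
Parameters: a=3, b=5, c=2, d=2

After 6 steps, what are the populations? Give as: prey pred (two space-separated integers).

Answer: 0 16

Derivation:
Step 1: prey: 46+13-46=13; pred: 20+18-4=34
Step 2: prey: 13+3-22=0; pred: 34+8-6=36
Step 3: prey: 0+0-0=0; pred: 36+0-7=29
Step 4: prey: 0+0-0=0; pred: 29+0-5=24
Step 5: prey: 0+0-0=0; pred: 24+0-4=20
Step 6: prey: 0+0-0=0; pred: 20+0-4=16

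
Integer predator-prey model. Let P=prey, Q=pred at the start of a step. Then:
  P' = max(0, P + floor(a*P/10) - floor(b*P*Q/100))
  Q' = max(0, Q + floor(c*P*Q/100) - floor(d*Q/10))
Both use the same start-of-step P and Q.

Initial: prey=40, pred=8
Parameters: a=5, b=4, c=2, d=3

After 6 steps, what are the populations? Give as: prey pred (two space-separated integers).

Answer: 0 28

Derivation:
Step 1: prey: 40+20-12=48; pred: 8+6-2=12
Step 2: prey: 48+24-23=49; pred: 12+11-3=20
Step 3: prey: 49+24-39=34; pred: 20+19-6=33
Step 4: prey: 34+17-44=7; pred: 33+22-9=46
Step 5: prey: 7+3-12=0; pred: 46+6-13=39
Step 6: prey: 0+0-0=0; pred: 39+0-11=28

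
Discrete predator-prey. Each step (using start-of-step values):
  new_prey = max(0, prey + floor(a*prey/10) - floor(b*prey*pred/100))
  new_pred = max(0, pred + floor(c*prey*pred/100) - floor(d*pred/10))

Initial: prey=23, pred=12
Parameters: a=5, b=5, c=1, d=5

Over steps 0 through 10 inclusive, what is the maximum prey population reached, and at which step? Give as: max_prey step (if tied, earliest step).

Step 1: prey: 23+11-13=21; pred: 12+2-6=8
Step 2: prey: 21+10-8=23; pred: 8+1-4=5
Step 3: prey: 23+11-5=29; pred: 5+1-2=4
Step 4: prey: 29+14-5=38; pred: 4+1-2=3
Step 5: prey: 38+19-5=52; pred: 3+1-1=3
Step 6: prey: 52+26-7=71; pred: 3+1-1=3
Step 7: prey: 71+35-10=96; pred: 3+2-1=4
Step 8: prey: 96+48-19=125; pred: 4+3-2=5
Step 9: prey: 125+62-31=156; pred: 5+6-2=9
Step 10: prey: 156+78-70=164; pred: 9+14-4=19
Max prey = 164 at step 10

Answer: 164 10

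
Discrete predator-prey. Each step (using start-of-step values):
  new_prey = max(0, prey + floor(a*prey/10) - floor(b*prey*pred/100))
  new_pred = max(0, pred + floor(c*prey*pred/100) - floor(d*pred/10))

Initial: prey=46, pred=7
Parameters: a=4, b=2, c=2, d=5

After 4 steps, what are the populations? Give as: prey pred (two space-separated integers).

Answer: 61 60

Derivation:
Step 1: prey: 46+18-6=58; pred: 7+6-3=10
Step 2: prey: 58+23-11=70; pred: 10+11-5=16
Step 3: prey: 70+28-22=76; pred: 16+22-8=30
Step 4: prey: 76+30-45=61; pred: 30+45-15=60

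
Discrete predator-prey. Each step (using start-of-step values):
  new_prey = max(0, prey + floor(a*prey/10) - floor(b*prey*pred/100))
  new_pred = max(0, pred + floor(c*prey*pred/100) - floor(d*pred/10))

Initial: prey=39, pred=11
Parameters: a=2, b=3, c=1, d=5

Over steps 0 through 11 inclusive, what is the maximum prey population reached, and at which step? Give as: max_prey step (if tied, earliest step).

Step 1: prey: 39+7-12=34; pred: 11+4-5=10
Step 2: prey: 34+6-10=30; pred: 10+3-5=8
Step 3: prey: 30+6-7=29; pred: 8+2-4=6
Step 4: prey: 29+5-5=29; pred: 6+1-3=4
Step 5: prey: 29+5-3=31; pred: 4+1-2=3
Step 6: prey: 31+6-2=35; pred: 3+0-1=2
Step 7: prey: 35+7-2=40; pred: 2+0-1=1
Step 8: prey: 40+8-1=47; pred: 1+0-0=1
Step 9: prey: 47+9-1=55; pred: 1+0-0=1
Step 10: prey: 55+11-1=65; pred: 1+0-0=1
Step 11: prey: 65+13-1=77; pred: 1+0-0=1
Max prey = 77 at step 11

Answer: 77 11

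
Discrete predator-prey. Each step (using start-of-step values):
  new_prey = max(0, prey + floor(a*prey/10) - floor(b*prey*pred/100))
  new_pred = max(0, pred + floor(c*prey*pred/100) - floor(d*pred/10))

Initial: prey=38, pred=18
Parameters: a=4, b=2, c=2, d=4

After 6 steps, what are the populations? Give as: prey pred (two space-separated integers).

Answer: 3 31

Derivation:
Step 1: prey: 38+15-13=40; pred: 18+13-7=24
Step 2: prey: 40+16-19=37; pred: 24+19-9=34
Step 3: prey: 37+14-25=26; pred: 34+25-13=46
Step 4: prey: 26+10-23=13; pred: 46+23-18=51
Step 5: prey: 13+5-13=5; pred: 51+13-20=44
Step 6: prey: 5+2-4=3; pred: 44+4-17=31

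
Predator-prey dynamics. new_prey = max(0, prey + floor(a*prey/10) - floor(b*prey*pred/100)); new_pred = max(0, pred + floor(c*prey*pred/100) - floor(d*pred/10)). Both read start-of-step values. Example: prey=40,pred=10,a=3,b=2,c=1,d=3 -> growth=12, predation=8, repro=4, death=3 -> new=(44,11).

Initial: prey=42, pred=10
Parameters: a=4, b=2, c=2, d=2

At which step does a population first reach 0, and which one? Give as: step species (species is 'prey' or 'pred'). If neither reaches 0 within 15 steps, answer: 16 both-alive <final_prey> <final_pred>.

Answer: 5 prey

Derivation:
Step 1: prey: 42+16-8=50; pred: 10+8-2=16
Step 2: prey: 50+20-16=54; pred: 16+16-3=29
Step 3: prey: 54+21-31=44; pred: 29+31-5=55
Step 4: prey: 44+17-48=13; pred: 55+48-11=92
Step 5: prey: 13+5-23=0; pred: 92+23-18=97
First extinction: prey at step 5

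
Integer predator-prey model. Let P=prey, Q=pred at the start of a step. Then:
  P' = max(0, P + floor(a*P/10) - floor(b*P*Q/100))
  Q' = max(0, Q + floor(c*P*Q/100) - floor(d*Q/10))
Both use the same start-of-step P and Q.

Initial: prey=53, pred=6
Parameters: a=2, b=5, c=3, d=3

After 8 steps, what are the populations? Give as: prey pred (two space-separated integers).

Answer: 0 8

Derivation:
Step 1: prey: 53+10-15=48; pred: 6+9-1=14
Step 2: prey: 48+9-33=24; pred: 14+20-4=30
Step 3: prey: 24+4-36=0; pred: 30+21-9=42
Step 4: prey: 0+0-0=0; pred: 42+0-12=30
Step 5: prey: 0+0-0=0; pred: 30+0-9=21
Step 6: prey: 0+0-0=0; pred: 21+0-6=15
Step 7: prey: 0+0-0=0; pred: 15+0-4=11
Step 8: prey: 0+0-0=0; pred: 11+0-3=8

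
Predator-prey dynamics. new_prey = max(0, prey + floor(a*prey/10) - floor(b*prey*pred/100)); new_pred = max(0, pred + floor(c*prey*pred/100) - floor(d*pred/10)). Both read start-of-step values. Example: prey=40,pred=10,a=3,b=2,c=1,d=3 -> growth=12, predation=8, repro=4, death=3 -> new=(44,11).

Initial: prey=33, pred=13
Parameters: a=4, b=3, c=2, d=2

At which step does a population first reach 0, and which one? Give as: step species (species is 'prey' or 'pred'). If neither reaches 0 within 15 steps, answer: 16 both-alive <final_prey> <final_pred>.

Answer: 5 prey

Derivation:
Step 1: prey: 33+13-12=34; pred: 13+8-2=19
Step 2: prey: 34+13-19=28; pred: 19+12-3=28
Step 3: prey: 28+11-23=16; pred: 28+15-5=38
Step 4: prey: 16+6-18=4; pred: 38+12-7=43
Step 5: prey: 4+1-5=0; pred: 43+3-8=38
First extinction: prey at step 5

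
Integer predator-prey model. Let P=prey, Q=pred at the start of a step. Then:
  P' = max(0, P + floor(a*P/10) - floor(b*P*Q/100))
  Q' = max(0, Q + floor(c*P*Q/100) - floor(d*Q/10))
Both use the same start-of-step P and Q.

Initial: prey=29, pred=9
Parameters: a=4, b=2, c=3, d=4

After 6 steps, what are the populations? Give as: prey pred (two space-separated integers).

Answer: 0 59

Derivation:
Step 1: prey: 29+11-5=35; pred: 9+7-3=13
Step 2: prey: 35+14-9=40; pred: 13+13-5=21
Step 3: prey: 40+16-16=40; pred: 21+25-8=38
Step 4: prey: 40+16-30=26; pred: 38+45-15=68
Step 5: prey: 26+10-35=1; pred: 68+53-27=94
Step 6: prey: 1+0-1=0; pred: 94+2-37=59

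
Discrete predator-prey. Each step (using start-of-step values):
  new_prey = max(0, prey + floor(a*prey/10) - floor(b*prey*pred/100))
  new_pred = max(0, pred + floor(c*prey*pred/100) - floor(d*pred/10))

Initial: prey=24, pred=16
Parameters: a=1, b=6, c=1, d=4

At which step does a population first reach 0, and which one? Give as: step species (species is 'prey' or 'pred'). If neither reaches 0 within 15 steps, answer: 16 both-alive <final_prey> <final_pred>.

Step 1: prey: 24+2-23=3; pred: 16+3-6=13
Step 2: prey: 3+0-2=1; pred: 13+0-5=8
Step 3: prey: 1+0-0=1; pred: 8+0-3=5
Step 4: prey: 1+0-0=1; pred: 5+0-2=3
Step 5: prey: 1+0-0=1; pred: 3+0-1=2
Step 6: prey: 1+0-0=1; pred: 2+0-0=2
Steps 7-15: state stable at prey=1, pred=2 (no change)
No extinction within 15 steps

Answer: 16 both-alive 1 2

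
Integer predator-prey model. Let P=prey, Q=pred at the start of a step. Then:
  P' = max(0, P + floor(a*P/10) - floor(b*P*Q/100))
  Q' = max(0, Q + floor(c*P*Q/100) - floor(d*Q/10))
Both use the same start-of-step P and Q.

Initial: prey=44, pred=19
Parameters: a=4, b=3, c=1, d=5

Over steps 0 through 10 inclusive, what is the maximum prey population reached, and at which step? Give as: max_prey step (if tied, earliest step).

Answer: 102 10

Derivation:
Step 1: prey: 44+17-25=36; pred: 19+8-9=18
Step 2: prey: 36+14-19=31; pred: 18+6-9=15
Step 3: prey: 31+12-13=30; pred: 15+4-7=12
Step 4: prey: 30+12-10=32; pred: 12+3-6=9
Step 5: prey: 32+12-8=36; pred: 9+2-4=7
Step 6: prey: 36+14-7=43; pred: 7+2-3=6
Step 7: prey: 43+17-7=53; pred: 6+2-3=5
Step 8: prey: 53+21-7=67; pred: 5+2-2=5
Step 9: prey: 67+26-10=83; pred: 5+3-2=6
Step 10: prey: 83+33-14=102; pred: 6+4-3=7
Max prey = 102 at step 10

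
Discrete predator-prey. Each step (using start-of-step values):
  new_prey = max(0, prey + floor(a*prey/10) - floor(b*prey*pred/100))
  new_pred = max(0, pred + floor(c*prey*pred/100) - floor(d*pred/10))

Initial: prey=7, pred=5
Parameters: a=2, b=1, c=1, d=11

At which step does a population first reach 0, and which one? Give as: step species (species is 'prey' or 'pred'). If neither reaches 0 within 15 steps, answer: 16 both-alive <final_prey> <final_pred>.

Answer: 1 pred

Derivation:
Step 1: prey: 7+1-0=8; pred: 5+0-5=0
First extinction: pred at step 1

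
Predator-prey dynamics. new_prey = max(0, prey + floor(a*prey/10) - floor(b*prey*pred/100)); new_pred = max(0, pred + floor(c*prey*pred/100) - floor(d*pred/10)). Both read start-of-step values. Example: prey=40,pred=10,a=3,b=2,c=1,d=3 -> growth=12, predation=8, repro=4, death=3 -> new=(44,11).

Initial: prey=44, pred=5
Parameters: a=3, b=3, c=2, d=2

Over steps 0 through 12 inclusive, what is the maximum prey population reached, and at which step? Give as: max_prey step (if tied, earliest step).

Answer: 54 2

Derivation:
Step 1: prey: 44+13-6=51; pred: 5+4-1=8
Step 2: prey: 51+15-12=54; pred: 8+8-1=15
Step 3: prey: 54+16-24=46; pred: 15+16-3=28
Step 4: prey: 46+13-38=21; pred: 28+25-5=48
Step 5: prey: 21+6-30=0; pred: 48+20-9=59
Step 6: prey: 0+0-0=0; pred: 59+0-11=48
Step 7: prey: 0+0-0=0; pred: 48+0-9=39
Step 8: prey: 0+0-0=0; pred: 39+0-7=32
Step 9: prey: 0+0-0=0; pred: 32+0-6=26
Step 10: prey: 0+0-0=0; pred: 26+0-5=21
Step 11: prey: 0+0-0=0; pred: 21+0-4=17
Step 12: prey: 0+0-0=0; pred: 17+0-3=14
Max prey = 54 at step 2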